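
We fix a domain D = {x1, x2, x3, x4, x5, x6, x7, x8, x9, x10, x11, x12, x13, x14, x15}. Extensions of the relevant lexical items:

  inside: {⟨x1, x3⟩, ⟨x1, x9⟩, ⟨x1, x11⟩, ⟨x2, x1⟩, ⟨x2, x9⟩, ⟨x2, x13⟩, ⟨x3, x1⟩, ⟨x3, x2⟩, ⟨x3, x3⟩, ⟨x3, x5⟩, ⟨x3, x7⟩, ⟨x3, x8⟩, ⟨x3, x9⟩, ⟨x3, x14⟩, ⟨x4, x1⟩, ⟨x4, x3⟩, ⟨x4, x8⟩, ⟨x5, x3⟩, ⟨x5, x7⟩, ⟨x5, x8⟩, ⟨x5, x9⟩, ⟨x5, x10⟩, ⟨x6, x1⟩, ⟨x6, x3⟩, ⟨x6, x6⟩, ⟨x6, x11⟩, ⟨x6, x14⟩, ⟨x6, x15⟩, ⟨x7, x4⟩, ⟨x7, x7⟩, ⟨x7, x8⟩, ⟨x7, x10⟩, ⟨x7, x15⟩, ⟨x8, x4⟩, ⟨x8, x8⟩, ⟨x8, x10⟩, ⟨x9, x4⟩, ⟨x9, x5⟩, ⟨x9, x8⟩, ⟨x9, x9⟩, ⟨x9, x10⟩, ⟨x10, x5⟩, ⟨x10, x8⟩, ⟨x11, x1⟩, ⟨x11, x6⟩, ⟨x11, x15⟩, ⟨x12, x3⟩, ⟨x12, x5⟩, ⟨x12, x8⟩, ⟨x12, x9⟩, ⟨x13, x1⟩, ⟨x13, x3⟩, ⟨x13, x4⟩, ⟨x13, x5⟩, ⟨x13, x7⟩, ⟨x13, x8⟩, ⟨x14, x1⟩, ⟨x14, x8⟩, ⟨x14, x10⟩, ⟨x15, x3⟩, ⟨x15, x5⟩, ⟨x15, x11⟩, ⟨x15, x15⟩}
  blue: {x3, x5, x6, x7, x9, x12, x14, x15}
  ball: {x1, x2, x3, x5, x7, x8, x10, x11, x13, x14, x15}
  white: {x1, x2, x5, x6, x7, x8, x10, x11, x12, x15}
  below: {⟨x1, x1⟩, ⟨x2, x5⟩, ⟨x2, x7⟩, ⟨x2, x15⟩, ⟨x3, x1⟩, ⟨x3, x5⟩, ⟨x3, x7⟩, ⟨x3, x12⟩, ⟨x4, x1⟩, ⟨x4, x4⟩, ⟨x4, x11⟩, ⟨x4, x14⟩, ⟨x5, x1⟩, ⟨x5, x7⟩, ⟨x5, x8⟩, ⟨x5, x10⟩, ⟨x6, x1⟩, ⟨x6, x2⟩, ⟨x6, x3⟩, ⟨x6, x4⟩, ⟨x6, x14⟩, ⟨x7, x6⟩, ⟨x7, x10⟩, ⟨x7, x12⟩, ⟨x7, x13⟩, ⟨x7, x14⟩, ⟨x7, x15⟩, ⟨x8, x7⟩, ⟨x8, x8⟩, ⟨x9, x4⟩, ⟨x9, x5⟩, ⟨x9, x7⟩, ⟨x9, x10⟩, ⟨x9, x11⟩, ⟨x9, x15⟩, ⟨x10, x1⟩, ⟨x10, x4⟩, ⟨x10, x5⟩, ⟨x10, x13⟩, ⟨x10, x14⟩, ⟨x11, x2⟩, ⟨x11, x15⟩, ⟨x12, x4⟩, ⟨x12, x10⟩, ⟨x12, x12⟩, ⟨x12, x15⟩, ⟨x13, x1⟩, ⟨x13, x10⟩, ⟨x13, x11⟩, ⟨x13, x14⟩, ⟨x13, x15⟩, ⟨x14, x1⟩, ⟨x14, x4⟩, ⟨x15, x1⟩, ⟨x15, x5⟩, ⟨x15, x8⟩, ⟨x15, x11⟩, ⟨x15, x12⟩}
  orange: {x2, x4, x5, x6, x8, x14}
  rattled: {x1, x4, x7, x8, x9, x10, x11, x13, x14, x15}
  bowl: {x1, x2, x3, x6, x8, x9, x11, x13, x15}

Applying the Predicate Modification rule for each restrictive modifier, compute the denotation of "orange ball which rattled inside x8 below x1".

⟦which rattled⟧ = ⟦rattled⟧ = {x1, x4, x7, x8, x9, x10, x11, x13, x14, x15}
⟦inside x8⟧ = {x : ⟨x, x8⟩ ∈ ⟦inside⟧} = {x3, x4, x5, x7, x8, x9, x10, x12, x13, x14}
⟦below x1⟧ = {x : ⟨x, x1⟩ ∈ ⟦below⟧} = {x1, x3, x4, x5, x6, x10, x13, x14, x15}
⟦ball⟧ = {x1, x2, x3, x5, x7, x8, x10, x11, x13, x14, x15}
… ∩ ⟦which rattled⟧ = {x1, x2, x3, x5, x7, x8, x10, x11, x13, x14, x15} ∩ {x1, x4, x7, x8, x9, x10, x11, x13, x14, x15} = {x1, x7, x8, x10, x11, x13, x14, x15}
… ∩ ⟦inside x8⟧ = {x1, x7, x8, x10, x11, x13, x14, x15} ∩ {x3, x4, x5, x7, x8, x9, x10, x12, x13, x14} = {x7, x8, x10, x13, x14}
… ∩ ⟦below x1⟧ = {x7, x8, x10, x13, x14} ∩ {x1, x3, x4, x5, x6, x10, x13, x14, x15} = {x10, x13, x14}
… ∩ ⟦orange⟧ = {x10, x13, x14} ∩ {x2, x4, x5, x6, x8, x14} = {x14}
So ⟦orange ball which rattled inside x8 below x1⟧ = {x14}.

{x14}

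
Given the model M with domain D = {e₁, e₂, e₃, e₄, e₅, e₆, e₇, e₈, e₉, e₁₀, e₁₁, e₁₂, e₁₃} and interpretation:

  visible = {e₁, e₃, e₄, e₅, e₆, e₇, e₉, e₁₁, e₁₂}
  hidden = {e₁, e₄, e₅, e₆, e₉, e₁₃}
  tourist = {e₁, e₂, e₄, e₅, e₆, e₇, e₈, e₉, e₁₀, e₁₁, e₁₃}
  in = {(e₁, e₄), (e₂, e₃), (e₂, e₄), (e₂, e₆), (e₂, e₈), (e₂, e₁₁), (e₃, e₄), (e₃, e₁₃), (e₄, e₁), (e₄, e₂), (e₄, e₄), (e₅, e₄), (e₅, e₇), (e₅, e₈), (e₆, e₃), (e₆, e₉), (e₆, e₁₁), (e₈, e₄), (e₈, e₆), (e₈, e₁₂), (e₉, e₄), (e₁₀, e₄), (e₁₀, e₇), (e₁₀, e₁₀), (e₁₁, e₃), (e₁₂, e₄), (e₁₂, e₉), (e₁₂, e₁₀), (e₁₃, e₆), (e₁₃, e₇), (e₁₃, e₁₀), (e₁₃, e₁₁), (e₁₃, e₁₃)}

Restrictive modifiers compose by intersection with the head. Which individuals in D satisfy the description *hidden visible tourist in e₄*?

{e₁, e₄, e₅, e₉}

⟦in e₄⟧ = {x : ⟨x, e₄⟩ ∈ ⟦in⟧} = {e₁, e₂, e₃, e₄, e₅, e₈, e₉, e₁₀, e₁₂}
⟦tourist⟧ = {e₁, e₂, e₄, e₅, e₆, e₇, e₈, e₉, e₁₀, e₁₁, e₁₃}
… ∩ ⟦in e₄⟧ = {e₁, e₂, e₄, e₅, e₆, e₇, e₈, e₉, e₁₀, e₁₁, e₁₃} ∩ {e₁, e₂, e₃, e₄, e₅, e₈, e₉, e₁₀, e₁₂} = {e₁, e₂, e₄, e₅, e₈, e₉, e₁₀}
… ∩ ⟦hidden⟧ = {e₁, e₂, e₄, e₅, e₈, e₉, e₁₀} ∩ {e₁, e₄, e₅, e₆, e₉, e₁₃} = {e₁, e₄, e₅, e₉}
… ∩ ⟦visible⟧ = {e₁, e₄, e₅, e₉} ∩ {e₁, e₃, e₄, e₅, e₆, e₇, e₉, e₁₁, e₁₂} = {e₁, e₄, e₅, e₉}
So ⟦hidden visible tourist in e₄⟧ = {e₁, e₄, e₅, e₉}.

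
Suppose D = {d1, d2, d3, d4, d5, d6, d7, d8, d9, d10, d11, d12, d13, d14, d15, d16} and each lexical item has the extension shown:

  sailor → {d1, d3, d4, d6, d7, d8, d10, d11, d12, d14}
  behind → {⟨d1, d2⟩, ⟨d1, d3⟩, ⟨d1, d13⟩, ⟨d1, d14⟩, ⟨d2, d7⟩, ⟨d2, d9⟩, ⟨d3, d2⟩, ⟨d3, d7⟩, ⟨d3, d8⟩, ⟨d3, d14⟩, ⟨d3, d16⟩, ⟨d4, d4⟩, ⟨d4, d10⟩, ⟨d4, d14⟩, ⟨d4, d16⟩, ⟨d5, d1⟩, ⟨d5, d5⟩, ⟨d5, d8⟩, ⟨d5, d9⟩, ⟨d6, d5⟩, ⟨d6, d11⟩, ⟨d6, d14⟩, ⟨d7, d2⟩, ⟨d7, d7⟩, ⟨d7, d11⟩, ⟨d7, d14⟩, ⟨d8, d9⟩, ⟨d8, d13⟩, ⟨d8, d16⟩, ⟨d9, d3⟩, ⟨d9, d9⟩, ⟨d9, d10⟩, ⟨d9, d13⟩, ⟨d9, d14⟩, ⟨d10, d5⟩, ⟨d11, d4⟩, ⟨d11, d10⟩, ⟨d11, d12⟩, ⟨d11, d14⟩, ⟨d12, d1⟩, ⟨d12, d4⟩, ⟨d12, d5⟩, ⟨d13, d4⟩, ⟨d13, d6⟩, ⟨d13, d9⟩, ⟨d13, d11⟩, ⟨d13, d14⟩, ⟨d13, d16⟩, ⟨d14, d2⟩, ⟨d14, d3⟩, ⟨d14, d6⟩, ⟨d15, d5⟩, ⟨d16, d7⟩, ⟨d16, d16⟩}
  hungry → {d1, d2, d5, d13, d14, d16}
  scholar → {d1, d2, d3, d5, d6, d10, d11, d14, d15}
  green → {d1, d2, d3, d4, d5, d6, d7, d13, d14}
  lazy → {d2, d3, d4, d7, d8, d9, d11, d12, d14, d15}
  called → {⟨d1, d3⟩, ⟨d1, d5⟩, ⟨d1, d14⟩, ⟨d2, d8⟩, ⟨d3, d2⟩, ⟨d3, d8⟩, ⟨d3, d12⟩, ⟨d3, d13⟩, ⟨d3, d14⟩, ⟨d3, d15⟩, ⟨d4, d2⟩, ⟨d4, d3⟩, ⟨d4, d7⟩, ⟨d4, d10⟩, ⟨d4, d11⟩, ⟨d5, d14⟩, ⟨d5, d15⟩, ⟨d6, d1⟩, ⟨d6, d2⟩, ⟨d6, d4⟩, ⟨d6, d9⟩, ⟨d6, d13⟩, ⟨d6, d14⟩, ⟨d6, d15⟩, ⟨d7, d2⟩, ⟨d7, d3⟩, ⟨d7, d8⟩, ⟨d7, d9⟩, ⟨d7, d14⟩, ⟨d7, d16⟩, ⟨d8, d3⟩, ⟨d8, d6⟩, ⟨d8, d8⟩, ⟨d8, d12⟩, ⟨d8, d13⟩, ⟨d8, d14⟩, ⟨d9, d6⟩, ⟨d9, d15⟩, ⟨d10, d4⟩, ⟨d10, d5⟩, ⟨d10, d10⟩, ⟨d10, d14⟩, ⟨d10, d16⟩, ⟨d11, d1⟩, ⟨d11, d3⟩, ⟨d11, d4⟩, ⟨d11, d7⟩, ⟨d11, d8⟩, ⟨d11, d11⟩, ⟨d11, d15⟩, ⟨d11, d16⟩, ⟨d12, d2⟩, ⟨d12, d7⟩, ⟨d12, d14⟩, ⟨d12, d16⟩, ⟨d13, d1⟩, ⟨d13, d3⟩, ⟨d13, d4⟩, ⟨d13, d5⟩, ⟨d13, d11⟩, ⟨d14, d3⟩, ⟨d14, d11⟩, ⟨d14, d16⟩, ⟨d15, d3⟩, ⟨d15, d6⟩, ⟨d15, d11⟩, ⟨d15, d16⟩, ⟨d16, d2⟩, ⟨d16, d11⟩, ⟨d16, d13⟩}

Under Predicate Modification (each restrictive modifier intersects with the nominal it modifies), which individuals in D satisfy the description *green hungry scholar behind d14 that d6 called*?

⟦behind d14⟧ = {x : ⟨x, d14⟩ ∈ ⟦behind⟧} = {d1, d3, d4, d6, d7, d9, d11, d13}
⟦that d6 called⟧ = {x : ⟨d6, x⟩ ∈ ⟦called⟧} = {d1, d2, d4, d9, d13, d14, d15}
⟦scholar⟧ = {d1, d2, d3, d5, d6, d10, d11, d14, d15}
… ∩ ⟦behind d14⟧ = {d1, d2, d3, d5, d6, d10, d11, d14, d15} ∩ {d1, d3, d4, d6, d7, d9, d11, d13} = {d1, d3, d6, d11}
… ∩ ⟦that d6 called⟧ = {d1, d3, d6, d11} ∩ {d1, d2, d4, d9, d13, d14, d15} = {d1}
… ∩ ⟦green⟧ = {d1} ∩ {d1, d2, d3, d4, d5, d6, d7, d13, d14} = {d1}
… ∩ ⟦hungry⟧ = {d1} ∩ {d1, d2, d5, d13, d14, d16} = {d1}
So ⟦green hungry scholar behind d14 that d6 called⟧ = {d1}.

{d1}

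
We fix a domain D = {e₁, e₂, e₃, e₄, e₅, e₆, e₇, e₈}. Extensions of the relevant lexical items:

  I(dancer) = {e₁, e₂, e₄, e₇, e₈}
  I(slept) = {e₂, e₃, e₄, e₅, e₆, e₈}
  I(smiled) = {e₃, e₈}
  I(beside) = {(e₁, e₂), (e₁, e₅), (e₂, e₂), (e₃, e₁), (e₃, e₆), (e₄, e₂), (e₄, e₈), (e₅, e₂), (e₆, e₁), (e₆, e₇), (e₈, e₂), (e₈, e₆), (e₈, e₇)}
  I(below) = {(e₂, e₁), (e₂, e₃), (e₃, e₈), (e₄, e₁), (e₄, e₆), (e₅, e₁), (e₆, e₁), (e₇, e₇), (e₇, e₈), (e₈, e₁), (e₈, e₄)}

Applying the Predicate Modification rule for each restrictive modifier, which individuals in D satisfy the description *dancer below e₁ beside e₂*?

{e₂, e₄, e₈}

⟦below e₁⟧ = {x : ⟨x, e₁⟩ ∈ ⟦below⟧} = {e₂, e₄, e₅, e₆, e₈}
⟦beside e₂⟧ = {x : ⟨x, e₂⟩ ∈ ⟦beside⟧} = {e₁, e₂, e₄, e₅, e₈}
⟦dancer⟧ = {e₁, e₂, e₄, e₇, e₈}
… ∩ ⟦below e₁⟧ = {e₁, e₂, e₄, e₇, e₈} ∩ {e₂, e₄, e₅, e₆, e₈} = {e₂, e₄, e₈}
… ∩ ⟦beside e₂⟧ = {e₂, e₄, e₈} ∩ {e₁, e₂, e₄, e₅, e₈} = {e₂, e₄, e₈}
So ⟦dancer below e₁ beside e₂⟧ = {e₂, e₄, e₈}.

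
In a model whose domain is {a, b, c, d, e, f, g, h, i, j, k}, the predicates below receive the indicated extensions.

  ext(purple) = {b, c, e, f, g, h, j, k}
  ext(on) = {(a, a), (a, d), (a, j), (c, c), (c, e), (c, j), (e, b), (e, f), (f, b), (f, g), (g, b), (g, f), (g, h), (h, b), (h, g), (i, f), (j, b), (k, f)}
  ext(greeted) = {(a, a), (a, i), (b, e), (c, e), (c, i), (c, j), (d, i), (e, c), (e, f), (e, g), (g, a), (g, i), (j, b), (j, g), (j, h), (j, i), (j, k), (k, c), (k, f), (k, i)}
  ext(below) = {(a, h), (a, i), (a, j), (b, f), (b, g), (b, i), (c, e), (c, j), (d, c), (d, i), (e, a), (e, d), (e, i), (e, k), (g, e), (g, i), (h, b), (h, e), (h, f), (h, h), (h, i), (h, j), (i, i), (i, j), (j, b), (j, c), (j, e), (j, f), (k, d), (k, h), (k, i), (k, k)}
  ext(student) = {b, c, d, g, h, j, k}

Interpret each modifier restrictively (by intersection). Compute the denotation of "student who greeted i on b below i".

{g}

⟦who greeted i⟧ = {x : ⟨x, i⟩ ∈ ⟦greeted⟧} = {a, c, d, g, j, k}
⟦on b⟧ = {x : ⟨x, b⟩ ∈ ⟦on⟧} = {e, f, g, h, j}
⟦below i⟧ = {x : ⟨x, i⟩ ∈ ⟦below⟧} = {a, b, d, e, g, h, i, k}
⟦student⟧ = {b, c, d, g, h, j, k}
… ∩ ⟦who greeted i⟧ = {b, c, d, g, h, j, k} ∩ {a, c, d, g, j, k} = {c, d, g, j, k}
… ∩ ⟦on b⟧ = {c, d, g, j, k} ∩ {e, f, g, h, j} = {g, j}
… ∩ ⟦below i⟧ = {g, j} ∩ {a, b, d, e, g, h, i, k} = {g}
So ⟦student who greeted i on b below i⟧ = {g}.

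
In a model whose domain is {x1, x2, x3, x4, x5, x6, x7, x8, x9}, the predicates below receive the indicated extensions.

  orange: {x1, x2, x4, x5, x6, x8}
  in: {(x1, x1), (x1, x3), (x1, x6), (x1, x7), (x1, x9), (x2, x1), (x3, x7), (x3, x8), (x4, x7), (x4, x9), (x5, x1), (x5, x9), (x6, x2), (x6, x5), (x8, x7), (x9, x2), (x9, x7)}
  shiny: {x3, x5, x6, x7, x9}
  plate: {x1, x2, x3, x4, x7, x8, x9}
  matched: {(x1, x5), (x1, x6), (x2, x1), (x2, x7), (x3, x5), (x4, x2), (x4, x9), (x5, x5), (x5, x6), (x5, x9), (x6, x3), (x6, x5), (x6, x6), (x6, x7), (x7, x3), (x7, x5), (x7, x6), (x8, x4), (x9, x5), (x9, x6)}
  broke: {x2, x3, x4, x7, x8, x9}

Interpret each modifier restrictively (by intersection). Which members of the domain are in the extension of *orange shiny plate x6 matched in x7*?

⟦x6 matched⟧ = {x : ⟨x6, x⟩ ∈ ⟦matched⟧} = {x3, x5, x6, x7}
⟦in x7⟧ = {x : ⟨x, x7⟩ ∈ ⟦in⟧} = {x1, x3, x4, x8, x9}
⟦plate⟧ = {x1, x2, x3, x4, x7, x8, x9}
… ∩ ⟦x6 matched⟧ = {x1, x2, x3, x4, x7, x8, x9} ∩ {x3, x5, x6, x7} = {x3, x7}
… ∩ ⟦in x7⟧ = {x3, x7} ∩ {x1, x3, x4, x8, x9} = {x3}
… ∩ ⟦orange⟧ = {x3} ∩ {x1, x2, x4, x5, x6, x8} = ∅
… ∩ ⟦shiny⟧ = ∅ ∩ {x3, x5, x6, x7, x9} = ∅
So ⟦orange shiny plate x6 matched in x7⟧ = ∅.

∅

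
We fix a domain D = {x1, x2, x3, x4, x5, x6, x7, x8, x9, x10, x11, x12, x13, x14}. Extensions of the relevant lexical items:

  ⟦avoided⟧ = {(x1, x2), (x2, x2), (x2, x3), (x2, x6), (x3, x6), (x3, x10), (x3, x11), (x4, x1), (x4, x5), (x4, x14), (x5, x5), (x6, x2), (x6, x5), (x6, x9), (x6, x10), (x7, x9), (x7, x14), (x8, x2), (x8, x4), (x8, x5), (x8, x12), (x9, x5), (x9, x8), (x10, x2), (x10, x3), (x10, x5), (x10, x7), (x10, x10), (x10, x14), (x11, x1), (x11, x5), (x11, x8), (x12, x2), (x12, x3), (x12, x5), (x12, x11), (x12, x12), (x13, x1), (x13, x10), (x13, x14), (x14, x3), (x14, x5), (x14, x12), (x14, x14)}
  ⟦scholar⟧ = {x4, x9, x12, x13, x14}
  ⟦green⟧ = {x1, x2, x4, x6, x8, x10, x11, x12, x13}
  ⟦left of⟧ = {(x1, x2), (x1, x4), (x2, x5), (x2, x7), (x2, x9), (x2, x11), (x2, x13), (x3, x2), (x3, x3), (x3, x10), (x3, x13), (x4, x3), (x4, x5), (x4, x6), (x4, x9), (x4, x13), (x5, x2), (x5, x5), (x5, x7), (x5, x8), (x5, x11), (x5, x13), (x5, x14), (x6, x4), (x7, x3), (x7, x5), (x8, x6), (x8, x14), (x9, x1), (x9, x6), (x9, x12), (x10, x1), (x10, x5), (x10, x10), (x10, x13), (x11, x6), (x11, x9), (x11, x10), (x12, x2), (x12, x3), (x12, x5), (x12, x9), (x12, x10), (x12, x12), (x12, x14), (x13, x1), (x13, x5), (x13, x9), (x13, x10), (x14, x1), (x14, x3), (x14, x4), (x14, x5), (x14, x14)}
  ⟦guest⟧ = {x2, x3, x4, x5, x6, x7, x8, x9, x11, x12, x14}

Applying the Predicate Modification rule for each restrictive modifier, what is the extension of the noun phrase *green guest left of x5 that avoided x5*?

{x4, x12}

⟦left of x5⟧ = {x : ⟨x, x5⟩ ∈ ⟦left of⟧} = {x2, x4, x5, x7, x10, x12, x13, x14}
⟦that avoided x5⟧ = {x : ⟨x, x5⟩ ∈ ⟦avoided⟧} = {x4, x5, x6, x8, x9, x10, x11, x12, x14}
⟦guest⟧ = {x2, x3, x4, x5, x6, x7, x8, x9, x11, x12, x14}
… ∩ ⟦left of x5⟧ = {x2, x3, x4, x5, x6, x7, x8, x9, x11, x12, x14} ∩ {x2, x4, x5, x7, x10, x12, x13, x14} = {x2, x4, x5, x7, x12, x14}
… ∩ ⟦that avoided x5⟧ = {x2, x4, x5, x7, x12, x14} ∩ {x4, x5, x6, x8, x9, x10, x11, x12, x14} = {x4, x5, x12, x14}
… ∩ ⟦green⟧ = {x4, x5, x12, x14} ∩ {x1, x2, x4, x6, x8, x10, x11, x12, x13} = {x4, x12}
So ⟦green guest left of x5 that avoided x5⟧ = {x4, x12}.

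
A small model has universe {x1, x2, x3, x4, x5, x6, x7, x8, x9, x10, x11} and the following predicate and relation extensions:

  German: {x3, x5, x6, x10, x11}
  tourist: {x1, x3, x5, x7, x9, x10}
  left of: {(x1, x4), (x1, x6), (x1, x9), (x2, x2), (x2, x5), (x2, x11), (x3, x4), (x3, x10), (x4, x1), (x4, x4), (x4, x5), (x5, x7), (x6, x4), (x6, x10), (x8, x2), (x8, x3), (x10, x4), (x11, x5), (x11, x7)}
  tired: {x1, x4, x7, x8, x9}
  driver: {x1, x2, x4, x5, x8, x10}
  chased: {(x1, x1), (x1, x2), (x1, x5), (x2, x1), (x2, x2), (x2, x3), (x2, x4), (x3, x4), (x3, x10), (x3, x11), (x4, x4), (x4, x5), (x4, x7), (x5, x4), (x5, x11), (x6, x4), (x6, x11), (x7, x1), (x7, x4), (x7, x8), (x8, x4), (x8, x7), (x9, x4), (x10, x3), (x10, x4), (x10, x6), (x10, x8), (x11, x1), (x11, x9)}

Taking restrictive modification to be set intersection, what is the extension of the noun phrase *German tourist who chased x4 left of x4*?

{x3, x10}

⟦who chased x4⟧ = {x : ⟨x, x4⟩ ∈ ⟦chased⟧} = {x2, x3, x4, x5, x6, x7, x8, x9, x10}
⟦left of x4⟧ = {x : ⟨x, x4⟩ ∈ ⟦left of⟧} = {x1, x3, x4, x6, x10}
⟦tourist⟧ = {x1, x3, x5, x7, x9, x10}
… ∩ ⟦who chased x4⟧ = {x1, x3, x5, x7, x9, x10} ∩ {x2, x3, x4, x5, x6, x7, x8, x9, x10} = {x3, x5, x7, x9, x10}
… ∩ ⟦left of x4⟧ = {x3, x5, x7, x9, x10} ∩ {x1, x3, x4, x6, x10} = {x3, x10}
… ∩ ⟦German⟧ = {x3, x10} ∩ {x3, x5, x6, x10, x11} = {x3, x10}
So ⟦German tourist who chased x4 left of x4⟧ = {x3, x10}.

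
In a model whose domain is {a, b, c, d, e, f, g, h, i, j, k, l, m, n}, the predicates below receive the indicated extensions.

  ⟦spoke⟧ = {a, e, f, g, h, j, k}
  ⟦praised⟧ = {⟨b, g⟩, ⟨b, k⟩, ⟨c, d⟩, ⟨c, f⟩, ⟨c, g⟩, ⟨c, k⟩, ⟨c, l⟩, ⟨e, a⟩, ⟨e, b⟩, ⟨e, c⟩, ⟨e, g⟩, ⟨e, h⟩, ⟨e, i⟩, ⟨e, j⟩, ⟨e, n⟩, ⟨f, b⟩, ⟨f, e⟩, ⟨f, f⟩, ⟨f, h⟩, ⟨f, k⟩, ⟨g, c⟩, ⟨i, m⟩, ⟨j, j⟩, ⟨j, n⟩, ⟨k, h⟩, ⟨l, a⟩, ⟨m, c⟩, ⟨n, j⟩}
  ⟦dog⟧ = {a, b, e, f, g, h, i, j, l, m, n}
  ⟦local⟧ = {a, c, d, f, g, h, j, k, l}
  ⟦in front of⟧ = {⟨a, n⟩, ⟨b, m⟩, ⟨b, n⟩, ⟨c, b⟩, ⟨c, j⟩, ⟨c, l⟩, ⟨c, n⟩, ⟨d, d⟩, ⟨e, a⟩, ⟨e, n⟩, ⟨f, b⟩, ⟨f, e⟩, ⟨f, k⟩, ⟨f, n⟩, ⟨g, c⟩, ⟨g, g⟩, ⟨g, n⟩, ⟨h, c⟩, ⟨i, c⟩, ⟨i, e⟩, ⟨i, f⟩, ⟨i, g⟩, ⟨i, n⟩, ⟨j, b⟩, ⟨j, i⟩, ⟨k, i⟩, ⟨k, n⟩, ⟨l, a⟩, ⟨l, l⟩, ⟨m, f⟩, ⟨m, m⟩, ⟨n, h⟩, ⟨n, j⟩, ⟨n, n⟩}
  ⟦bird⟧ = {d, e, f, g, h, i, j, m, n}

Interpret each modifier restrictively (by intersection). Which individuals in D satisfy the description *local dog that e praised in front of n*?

⟦that e praised⟧ = {x : ⟨e, x⟩ ∈ ⟦praised⟧} = {a, b, c, g, h, i, j, n}
⟦in front of n⟧ = {x : ⟨x, n⟩ ∈ ⟦in front of⟧} = {a, b, c, e, f, g, i, k, n}
⟦dog⟧ = {a, b, e, f, g, h, i, j, l, m, n}
… ∩ ⟦that e praised⟧ = {a, b, e, f, g, h, i, j, l, m, n} ∩ {a, b, c, g, h, i, j, n} = {a, b, g, h, i, j, n}
… ∩ ⟦in front of n⟧ = {a, b, g, h, i, j, n} ∩ {a, b, c, e, f, g, i, k, n} = {a, b, g, i, n}
… ∩ ⟦local⟧ = {a, b, g, i, n} ∩ {a, c, d, f, g, h, j, k, l} = {a, g}
So ⟦local dog that e praised in front of n⟧ = {a, g}.

{a, g}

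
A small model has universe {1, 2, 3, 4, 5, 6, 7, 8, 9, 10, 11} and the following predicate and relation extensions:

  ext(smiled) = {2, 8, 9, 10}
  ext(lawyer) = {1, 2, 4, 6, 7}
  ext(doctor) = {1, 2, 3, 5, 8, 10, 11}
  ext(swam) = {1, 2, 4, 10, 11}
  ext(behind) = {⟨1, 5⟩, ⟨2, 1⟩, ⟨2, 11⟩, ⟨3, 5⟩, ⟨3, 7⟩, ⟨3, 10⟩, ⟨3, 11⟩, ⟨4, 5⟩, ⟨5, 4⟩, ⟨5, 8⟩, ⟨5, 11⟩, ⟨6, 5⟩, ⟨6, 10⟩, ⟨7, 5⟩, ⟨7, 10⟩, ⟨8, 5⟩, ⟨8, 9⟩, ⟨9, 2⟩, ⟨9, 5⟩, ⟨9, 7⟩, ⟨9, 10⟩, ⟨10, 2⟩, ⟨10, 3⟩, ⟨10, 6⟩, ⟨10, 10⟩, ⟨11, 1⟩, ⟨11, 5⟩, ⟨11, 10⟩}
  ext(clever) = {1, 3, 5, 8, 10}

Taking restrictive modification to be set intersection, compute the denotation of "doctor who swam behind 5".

{1, 11}

⟦who swam⟧ = ⟦swam⟧ = {1, 2, 4, 10, 11}
⟦behind 5⟧ = {x : ⟨x, 5⟩ ∈ ⟦behind⟧} = {1, 3, 4, 6, 7, 8, 9, 11}
⟦doctor⟧ = {1, 2, 3, 5, 8, 10, 11}
… ∩ ⟦who swam⟧ = {1, 2, 3, 5, 8, 10, 11} ∩ {1, 2, 4, 10, 11} = {1, 2, 10, 11}
… ∩ ⟦behind 5⟧ = {1, 2, 10, 11} ∩ {1, 3, 4, 6, 7, 8, 9, 11} = {1, 11}
So ⟦doctor who swam behind 5⟧ = {1, 11}.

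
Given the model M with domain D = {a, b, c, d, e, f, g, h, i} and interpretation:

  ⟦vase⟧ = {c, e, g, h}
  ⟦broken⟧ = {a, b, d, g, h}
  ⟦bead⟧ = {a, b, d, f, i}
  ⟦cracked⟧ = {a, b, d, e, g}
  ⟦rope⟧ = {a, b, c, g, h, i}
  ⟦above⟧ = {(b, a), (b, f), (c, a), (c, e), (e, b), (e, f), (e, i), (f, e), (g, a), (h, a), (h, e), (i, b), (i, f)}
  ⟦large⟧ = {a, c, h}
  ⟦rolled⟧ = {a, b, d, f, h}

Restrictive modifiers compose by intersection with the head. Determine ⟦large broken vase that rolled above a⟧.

{h}

⟦that rolled⟧ = ⟦rolled⟧ = {a, b, d, f, h}
⟦above a⟧ = {x : ⟨x, a⟩ ∈ ⟦above⟧} = {b, c, g, h}
⟦vase⟧ = {c, e, g, h}
… ∩ ⟦that rolled⟧ = {c, e, g, h} ∩ {a, b, d, f, h} = {h}
… ∩ ⟦above a⟧ = {h} ∩ {b, c, g, h} = {h}
… ∩ ⟦large⟧ = {h} ∩ {a, c, h} = {h}
… ∩ ⟦broken⟧ = {h} ∩ {a, b, d, g, h} = {h}
So ⟦large broken vase that rolled above a⟧ = {h}.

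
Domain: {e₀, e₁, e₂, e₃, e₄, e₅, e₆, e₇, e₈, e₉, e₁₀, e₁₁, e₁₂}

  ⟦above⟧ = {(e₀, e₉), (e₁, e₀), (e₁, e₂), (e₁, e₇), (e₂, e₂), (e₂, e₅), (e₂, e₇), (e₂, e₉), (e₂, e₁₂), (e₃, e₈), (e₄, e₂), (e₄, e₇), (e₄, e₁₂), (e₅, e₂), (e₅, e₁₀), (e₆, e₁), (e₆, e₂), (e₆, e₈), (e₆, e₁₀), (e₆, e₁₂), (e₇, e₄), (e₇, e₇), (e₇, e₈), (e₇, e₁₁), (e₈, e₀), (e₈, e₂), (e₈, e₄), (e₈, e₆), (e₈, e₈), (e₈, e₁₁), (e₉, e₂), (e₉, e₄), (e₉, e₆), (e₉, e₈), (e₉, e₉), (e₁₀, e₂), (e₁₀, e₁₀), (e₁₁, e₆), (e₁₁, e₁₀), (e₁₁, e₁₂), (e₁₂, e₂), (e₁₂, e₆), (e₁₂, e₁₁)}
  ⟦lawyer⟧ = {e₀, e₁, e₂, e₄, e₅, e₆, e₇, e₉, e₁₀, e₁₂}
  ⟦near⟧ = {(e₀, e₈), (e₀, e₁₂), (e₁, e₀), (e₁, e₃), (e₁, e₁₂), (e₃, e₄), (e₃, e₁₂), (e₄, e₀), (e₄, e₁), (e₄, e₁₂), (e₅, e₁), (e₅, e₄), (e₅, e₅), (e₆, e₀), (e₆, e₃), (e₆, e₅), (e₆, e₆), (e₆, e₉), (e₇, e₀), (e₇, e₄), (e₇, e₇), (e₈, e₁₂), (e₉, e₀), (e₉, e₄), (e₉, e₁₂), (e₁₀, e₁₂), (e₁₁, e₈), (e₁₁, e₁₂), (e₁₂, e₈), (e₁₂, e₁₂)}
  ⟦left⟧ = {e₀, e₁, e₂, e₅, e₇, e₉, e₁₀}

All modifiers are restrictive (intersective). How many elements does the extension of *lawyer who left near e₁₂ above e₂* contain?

3

⟦who left⟧ = ⟦left⟧ = {e₀, e₁, e₂, e₅, e₇, e₉, e₁₀}
⟦near e₁₂⟧ = {x : ⟨x, e₁₂⟩ ∈ ⟦near⟧} = {e₀, e₁, e₃, e₄, e₈, e₉, e₁₀, e₁₁, e₁₂}
⟦above e₂⟧ = {x : ⟨x, e₂⟩ ∈ ⟦above⟧} = {e₁, e₂, e₄, e₅, e₆, e₈, e₉, e₁₀, e₁₂}
⟦lawyer⟧ = {e₀, e₁, e₂, e₄, e₅, e₆, e₇, e₉, e₁₀, e₁₂}
… ∩ ⟦who left⟧ = {e₀, e₁, e₂, e₄, e₅, e₆, e₇, e₉, e₁₀, e₁₂} ∩ {e₀, e₁, e₂, e₅, e₇, e₉, e₁₀} = {e₀, e₁, e₂, e₅, e₇, e₉, e₁₀}
… ∩ ⟦near e₁₂⟧ = {e₀, e₁, e₂, e₅, e₇, e₉, e₁₀} ∩ {e₀, e₁, e₃, e₄, e₈, e₉, e₁₀, e₁₁, e₁₂} = {e₀, e₁, e₉, e₁₀}
… ∩ ⟦above e₂⟧ = {e₀, e₁, e₉, e₁₀} ∩ {e₁, e₂, e₄, e₅, e₆, e₈, e₉, e₁₀, e₁₂} = {e₁, e₉, e₁₀}
⟦lawyer who left near e₁₂ above e₂⟧ = {e₁, e₉, e₁₀}, so the cardinality is 3.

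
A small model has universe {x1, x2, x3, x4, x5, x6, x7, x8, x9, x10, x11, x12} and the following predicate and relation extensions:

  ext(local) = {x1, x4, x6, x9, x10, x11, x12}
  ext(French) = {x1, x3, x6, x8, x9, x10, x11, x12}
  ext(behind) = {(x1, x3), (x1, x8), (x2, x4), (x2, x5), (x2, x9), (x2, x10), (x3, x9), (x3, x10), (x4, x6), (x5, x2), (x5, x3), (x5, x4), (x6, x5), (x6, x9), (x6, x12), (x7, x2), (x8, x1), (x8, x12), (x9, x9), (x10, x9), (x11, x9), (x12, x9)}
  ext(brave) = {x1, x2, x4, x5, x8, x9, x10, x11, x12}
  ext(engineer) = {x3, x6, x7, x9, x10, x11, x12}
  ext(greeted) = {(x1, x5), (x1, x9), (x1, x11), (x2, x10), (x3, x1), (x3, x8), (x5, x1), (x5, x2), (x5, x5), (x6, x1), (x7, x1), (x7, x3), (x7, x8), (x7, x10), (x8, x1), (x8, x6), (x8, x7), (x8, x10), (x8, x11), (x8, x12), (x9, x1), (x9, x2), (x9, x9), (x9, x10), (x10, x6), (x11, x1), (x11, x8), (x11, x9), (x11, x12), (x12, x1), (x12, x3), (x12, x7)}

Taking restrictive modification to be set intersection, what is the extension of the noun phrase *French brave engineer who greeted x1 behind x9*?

⟦who greeted x1⟧ = {x : ⟨x, x1⟩ ∈ ⟦greeted⟧} = {x3, x5, x6, x7, x8, x9, x11, x12}
⟦behind x9⟧ = {x : ⟨x, x9⟩ ∈ ⟦behind⟧} = {x2, x3, x6, x9, x10, x11, x12}
⟦engineer⟧ = {x3, x6, x7, x9, x10, x11, x12}
… ∩ ⟦who greeted x1⟧ = {x3, x6, x7, x9, x10, x11, x12} ∩ {x3, x5, x6, x7, x8, x9, x11, x12} = {x3, x6, x7, x9, x11, x12}
… ∩ ⟦behind x9⟧ = {x3, x6, x7, x9, x11, x12} ∩ {x2, x3, x6, x9, x10, x11, x12} = {x3, x6, x9, x11, x12}
… ∩ ⟦French⟧ = {x3, x6, x9, x11, x12} ∩ {x1, x3, x6, x8, x9, x10, x11, x12} = {x3, x6, x9, x11, x12}
… ∩ ⟦brave⟧ = {x3, x6, x9, x11, x12} ∩ {x1, x2, x4, x5, x8, x9, x10, x11, x12} = {x9, x11, x12}
So ⟦French brave engineer who greeted x1 behind x9⟧ = {x9, x11, x12}.

{x9, x11, x12}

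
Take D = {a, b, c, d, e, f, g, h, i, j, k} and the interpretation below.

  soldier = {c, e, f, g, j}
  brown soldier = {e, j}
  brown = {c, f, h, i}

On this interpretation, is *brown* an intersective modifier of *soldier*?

no

⟦brown⟧ ∩ ⟦soldier⟧ = {c, f, h, i} ∩ {c, e, f, g, j} = {c, f}
Observed ⟦brown soldier⟧ = {e, j}.
These differ, so the modifier is not intersective in this model.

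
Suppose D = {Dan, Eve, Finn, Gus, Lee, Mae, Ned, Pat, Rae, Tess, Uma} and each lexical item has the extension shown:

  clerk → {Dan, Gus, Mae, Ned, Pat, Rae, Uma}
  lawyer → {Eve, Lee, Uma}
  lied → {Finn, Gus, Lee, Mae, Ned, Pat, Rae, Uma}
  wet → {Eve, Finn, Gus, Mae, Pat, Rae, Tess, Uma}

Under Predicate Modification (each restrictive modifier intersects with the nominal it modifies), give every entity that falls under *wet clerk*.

⟦clerk⟧ = {Dan, Gus, Mae, Ned, Pat, Rae, Uma}
… ∩ ⟦wet⟧ = {Dan, Gus, Mae, Ned, Pat, Rae, Uma} ∩ {Eve, Finn, Gus, Mae, Pat, Rae, Tess, Uma} = {Gus, Mae, Pat, Rae, Uma}
So ⟦wet clerk⟧ = {Gus, Mae, Pat, Rae, Uma}.

{Gus, Mae, Pat, Rae, Uma}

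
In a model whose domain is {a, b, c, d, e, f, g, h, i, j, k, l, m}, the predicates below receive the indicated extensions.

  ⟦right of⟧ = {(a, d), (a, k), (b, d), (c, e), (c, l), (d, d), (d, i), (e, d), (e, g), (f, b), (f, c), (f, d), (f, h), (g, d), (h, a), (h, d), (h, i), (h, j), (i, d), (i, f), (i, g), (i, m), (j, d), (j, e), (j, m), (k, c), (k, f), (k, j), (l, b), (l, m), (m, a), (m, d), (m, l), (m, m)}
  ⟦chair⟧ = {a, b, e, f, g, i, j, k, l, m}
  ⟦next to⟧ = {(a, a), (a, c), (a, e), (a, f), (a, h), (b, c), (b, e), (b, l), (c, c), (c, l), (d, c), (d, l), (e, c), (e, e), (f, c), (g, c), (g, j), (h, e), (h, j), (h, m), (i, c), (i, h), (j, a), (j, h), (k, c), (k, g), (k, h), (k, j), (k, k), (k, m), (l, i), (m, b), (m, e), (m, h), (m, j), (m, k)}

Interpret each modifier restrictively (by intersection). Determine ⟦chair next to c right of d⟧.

⟦next to c⟧ = {x : ⟨x, c⟩ ∈ ⟦next to⟧} = {a, b, c, d, e, f, g, i, k}
⟦right of d⟧ = {x : ⟨x, d⟩ ∈ ⟦right of⟧} = {a, b, d, e, f, g, h, i, j, m}
⟦chair⟧ = {a, b, e, f, g, i, j, k, l, m}
… ∩ ⟦next to c⟧ = {a, b, e, f, g, i, j, k, l, m} ∩ {a, b, c, d, e, f, g, i, k} = {a, b, e, f, g, i, k}
… ∩ ⟦right of d⟧ = {a, b, e, f, g, i, k} ∩ {a, b, d, e, f, g, h, i, j, m} = {a, b, e, f, g, i}
So ⟦chair next to c right of d⟧ = {a, b, e, f, g, i}.

{a, b, e, f, g, i}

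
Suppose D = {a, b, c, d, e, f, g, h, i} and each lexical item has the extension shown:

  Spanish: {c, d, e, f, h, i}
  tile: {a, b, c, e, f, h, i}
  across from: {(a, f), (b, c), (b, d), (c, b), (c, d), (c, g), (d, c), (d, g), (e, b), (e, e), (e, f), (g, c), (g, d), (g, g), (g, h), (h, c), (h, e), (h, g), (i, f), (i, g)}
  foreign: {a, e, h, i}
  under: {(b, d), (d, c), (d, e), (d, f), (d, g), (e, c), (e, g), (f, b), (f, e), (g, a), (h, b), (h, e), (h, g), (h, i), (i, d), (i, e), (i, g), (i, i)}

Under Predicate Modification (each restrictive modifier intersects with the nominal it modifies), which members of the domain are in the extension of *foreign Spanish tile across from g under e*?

⟦across from g⟧ = {x : ⟨x, g⟩ ∈ ⟦across from⟧} = {c, d, g, h, i}
⟦under e⟧ = {x : ⟨x, e⟩ ∈ ⟦under⟧} = {d, f, h, i}
⟦tile⟧ = {a, b, c, e, f, h, i}
… ∩ ⟦across from g⟧ = {a, b, c, e, f, h, i} ∩ {c, d, g, h, i} = {c, h, i}
… ∩ ⟦under e⟧ = {c, h, i} ∩ {d, f, h, i} = {h, i}
… ∩ ⟦foreign⟧ = {h, i} ∩ {a, e, h, i} = {h, i}
… ∩ ⟦Spanish⟧ = {h, i} ∩ {c, d, e, f, h, i} = {h, i}
So ⟦foreign Spanish tile across from g under e⟧ = {h, i}.

{h, i}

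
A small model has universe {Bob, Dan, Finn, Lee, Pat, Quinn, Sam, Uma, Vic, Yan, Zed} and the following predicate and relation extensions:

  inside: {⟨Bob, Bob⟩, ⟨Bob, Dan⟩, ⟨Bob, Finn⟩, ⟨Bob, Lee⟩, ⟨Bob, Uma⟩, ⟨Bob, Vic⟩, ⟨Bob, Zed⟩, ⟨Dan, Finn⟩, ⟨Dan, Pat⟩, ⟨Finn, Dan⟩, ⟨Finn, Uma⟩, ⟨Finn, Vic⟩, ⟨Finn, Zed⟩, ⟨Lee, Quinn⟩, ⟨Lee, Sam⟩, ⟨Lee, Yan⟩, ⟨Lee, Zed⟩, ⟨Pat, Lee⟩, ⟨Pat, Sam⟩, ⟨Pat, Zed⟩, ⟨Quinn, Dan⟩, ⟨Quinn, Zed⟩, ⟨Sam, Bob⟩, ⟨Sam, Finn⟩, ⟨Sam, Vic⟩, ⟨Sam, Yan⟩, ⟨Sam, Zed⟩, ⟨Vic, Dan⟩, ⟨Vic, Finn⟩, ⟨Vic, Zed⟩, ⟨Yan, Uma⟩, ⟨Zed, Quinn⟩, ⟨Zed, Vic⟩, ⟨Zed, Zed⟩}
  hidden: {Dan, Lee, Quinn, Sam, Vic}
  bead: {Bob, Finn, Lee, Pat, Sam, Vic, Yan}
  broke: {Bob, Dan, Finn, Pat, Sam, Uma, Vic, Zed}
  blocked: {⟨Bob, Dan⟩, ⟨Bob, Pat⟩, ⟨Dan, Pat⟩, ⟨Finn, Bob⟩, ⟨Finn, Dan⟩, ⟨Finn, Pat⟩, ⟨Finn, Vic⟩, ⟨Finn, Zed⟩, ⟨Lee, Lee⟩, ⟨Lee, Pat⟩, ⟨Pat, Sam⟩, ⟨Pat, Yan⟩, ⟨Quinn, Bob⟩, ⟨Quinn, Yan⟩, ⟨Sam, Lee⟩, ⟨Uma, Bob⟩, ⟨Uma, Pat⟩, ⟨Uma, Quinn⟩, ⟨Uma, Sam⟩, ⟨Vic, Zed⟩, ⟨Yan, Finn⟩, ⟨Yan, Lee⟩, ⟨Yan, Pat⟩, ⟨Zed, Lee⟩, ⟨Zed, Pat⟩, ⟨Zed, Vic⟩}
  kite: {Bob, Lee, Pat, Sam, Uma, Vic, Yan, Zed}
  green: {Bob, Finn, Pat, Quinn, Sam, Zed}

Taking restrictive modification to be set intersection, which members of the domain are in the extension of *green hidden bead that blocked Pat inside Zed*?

{}

⟦that blocked Pat⟧ = {x : ⟨x, Pat⟩ ∈ ⟦blocked⟧} = {Bob, Dan, Finn, Lee, Uma, Yan, Zed}
⟦inside Zed⟧ = {x : ⟨x, Zed⟩ ∈ ⟦inside⟧} = {Bob, Finn, Lee, Pat, Quinn, Sam, Vic, Zed}
⟦bead⟧ = {Bob, Finn, Lee, Pat, Sam, Vic, Yan}
… ∩ ⟦that blocked Pat⟧ = {Bob, Finn, Lee, Pat, Sam, Vic, Yan} ∩ {Bob, Dan, Finn, Lee, Uma, Yan, Zed} = {Bob, Finn, Lee, Yan}
… ∩ ⟦inside Zed⟧ = {Bob, Finn, Lee, Yan} ∩ {Bob, Finn, Lee, Pat, Quinn, Sam, Vic, Zed} = {Bob, Finn, Lee}
… ∩ ⟦green⟧ = {Bob, Finn, Lee} ∩ {Bob, Finn, Pat, Quinn, Sam, Zed} = {Bob, Finn}
… ∩ ⟦hidden⟧ = {Bob, Finn} ∩ {Dan, Lee, Quinn, Sam, Vic} = ∅
So ⟦green hidden bead that blocked Pat inside Zed⟧ = {}.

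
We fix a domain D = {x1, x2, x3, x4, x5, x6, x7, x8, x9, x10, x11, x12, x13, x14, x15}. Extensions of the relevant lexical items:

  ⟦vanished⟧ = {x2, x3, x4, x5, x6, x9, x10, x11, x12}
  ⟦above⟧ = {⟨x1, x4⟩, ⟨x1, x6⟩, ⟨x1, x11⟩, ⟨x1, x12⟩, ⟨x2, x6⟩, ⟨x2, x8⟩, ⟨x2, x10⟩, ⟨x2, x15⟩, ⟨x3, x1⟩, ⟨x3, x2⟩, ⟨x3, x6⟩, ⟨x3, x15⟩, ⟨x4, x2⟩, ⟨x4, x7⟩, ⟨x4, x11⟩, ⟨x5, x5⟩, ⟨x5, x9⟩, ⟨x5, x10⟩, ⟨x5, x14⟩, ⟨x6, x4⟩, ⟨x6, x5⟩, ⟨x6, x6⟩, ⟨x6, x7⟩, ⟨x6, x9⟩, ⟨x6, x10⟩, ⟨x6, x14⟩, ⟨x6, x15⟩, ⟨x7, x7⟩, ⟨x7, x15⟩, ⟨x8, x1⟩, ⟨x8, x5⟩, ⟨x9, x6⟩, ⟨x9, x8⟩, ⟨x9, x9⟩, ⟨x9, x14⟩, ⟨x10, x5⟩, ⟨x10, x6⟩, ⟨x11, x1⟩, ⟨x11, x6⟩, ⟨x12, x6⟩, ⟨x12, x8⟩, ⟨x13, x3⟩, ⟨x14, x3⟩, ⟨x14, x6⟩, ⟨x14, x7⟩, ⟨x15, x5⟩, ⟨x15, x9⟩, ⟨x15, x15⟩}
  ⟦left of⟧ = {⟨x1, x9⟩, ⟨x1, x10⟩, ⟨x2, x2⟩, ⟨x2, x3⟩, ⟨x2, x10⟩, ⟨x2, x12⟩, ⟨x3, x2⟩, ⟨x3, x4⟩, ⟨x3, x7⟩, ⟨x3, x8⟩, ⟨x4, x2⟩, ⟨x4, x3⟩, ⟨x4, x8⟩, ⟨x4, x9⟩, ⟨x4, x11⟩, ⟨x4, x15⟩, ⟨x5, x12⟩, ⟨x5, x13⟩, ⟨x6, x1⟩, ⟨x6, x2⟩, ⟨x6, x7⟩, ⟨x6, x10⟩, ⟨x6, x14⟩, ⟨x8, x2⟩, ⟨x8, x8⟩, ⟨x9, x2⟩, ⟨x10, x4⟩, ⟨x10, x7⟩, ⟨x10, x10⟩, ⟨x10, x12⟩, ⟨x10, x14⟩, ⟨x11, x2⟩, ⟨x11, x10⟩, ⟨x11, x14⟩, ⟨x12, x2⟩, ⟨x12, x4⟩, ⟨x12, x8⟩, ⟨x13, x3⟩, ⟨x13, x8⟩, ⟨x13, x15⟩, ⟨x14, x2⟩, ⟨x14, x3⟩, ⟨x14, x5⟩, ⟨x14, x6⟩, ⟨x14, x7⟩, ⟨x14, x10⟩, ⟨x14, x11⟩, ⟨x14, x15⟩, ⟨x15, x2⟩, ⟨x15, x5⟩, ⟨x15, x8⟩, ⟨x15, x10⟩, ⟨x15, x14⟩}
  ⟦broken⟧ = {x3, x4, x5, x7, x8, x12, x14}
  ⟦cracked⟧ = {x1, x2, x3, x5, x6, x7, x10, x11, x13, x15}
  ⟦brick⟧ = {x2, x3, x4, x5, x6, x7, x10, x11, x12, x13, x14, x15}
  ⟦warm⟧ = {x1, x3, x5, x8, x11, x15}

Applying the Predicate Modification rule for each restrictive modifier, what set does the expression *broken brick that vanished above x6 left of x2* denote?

⟦that vanished⟧ = ⟦vanished⟧ = {x2, x3, x4, x5, x6, x9, x10, x11, x12}
⟦above x6⟧ = {x : ⟨x, x6⟩ ∈ ⟦above⟧} = {x1, x2, x3, x6, x9, x10, x11, x12, x14}
⟦left of x2⟧ = {x : ⟨x, x2⟩ ∈ ⟦left of⟧} = {x2, x3, x4, x6, x8, x9, x11, x12, x14, x15}
⟦brick⟧ = {x2, x3, x4, x5, x6, x7, x10, x11, x12, x13, x14, x15}
… ∩ ⟦that vanished⟧ = {x2, x3, x4, x5, x6, x7, x10, x11, x12, x13, x14, x15} ∩ {x2, x3, x4, x5, x6, x9, x10, x11, x12} = {x2, x3, x4, x5, x6, x10, x11, x12}
… ∩ ⟦above x6⟧ = {x2, x3, x4, x5, x6, x10, x11, x12} ∩ {x1, x2, x3, x6, x9, x10, x11, x12, x14} = {x2, x3, x6, x10, x11, x12}
… ∩ ⟦left of x2⟧ = {x2, x3, x6, x10, x11, x12} ∩ {x2, x3, x4, x6, x8, x9, x11, x12, x14, x15} = {x2, x3, x6, x11, x12}
… ∩ ⟦broken⟧ = {x2, x3, x6, x11, x12} ∩ {x3, x4, x5, x7, x8, x12, x14} = {x3, x12}
So ⟦broken brick that vanished above x6 left of x2⟧ = {x3, x12}.

{x3, x12}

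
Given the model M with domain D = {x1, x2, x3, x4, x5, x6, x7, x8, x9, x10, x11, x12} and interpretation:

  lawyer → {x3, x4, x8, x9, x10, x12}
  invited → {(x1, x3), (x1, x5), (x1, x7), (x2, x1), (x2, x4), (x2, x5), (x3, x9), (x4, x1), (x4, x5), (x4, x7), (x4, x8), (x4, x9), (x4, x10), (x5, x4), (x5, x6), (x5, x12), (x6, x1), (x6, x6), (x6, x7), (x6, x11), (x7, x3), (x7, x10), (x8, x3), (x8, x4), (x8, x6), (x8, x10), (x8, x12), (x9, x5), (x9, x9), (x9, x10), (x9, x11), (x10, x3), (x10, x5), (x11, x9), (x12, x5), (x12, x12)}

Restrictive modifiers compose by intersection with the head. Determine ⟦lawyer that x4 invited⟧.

⟦that x4 invited⟧ = {x : ⟨x4, x⟩ ∈ ⟦invited⟧} = {x1, x5, x7, x8, x9, x10}
⟦lawyer⟧ = {x3, x4, x8, x9, x10, x12}
… ∩ ⟦that x4 invited⟧ = {x3, x4, x8, x9, x10, x12} ∩ {x1, x5, x7, x8, x9, x10} = {x8, x9, x10}
So ⟦lawyer that x4 invited⟧ = {x8, x9, x10}.

{x8, x9, x10}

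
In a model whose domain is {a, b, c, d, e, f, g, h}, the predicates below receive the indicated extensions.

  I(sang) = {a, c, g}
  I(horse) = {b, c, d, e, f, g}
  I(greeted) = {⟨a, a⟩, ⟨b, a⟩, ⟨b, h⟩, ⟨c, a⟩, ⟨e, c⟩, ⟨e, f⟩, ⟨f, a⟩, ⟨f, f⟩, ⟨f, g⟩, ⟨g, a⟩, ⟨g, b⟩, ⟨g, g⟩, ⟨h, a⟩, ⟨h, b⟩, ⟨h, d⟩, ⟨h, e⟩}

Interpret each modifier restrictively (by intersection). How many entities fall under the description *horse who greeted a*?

4

⟦who greeted a⟧ = {x : ⟨x, a⟩ ∈ ⟦greeted⟧} = {a, b, c, f, g, h}
⟦horse⟧ = {b, c, d, e, f, g}
… ∩ ⟦who greeted a⟧ = {b, c, d, e, f, g} ∩ {a, b, c, f, g, h} = {b, c, f, g}
⟦horse who greeted a⟧ = {b, c, f, g}, so the cardinality is 4.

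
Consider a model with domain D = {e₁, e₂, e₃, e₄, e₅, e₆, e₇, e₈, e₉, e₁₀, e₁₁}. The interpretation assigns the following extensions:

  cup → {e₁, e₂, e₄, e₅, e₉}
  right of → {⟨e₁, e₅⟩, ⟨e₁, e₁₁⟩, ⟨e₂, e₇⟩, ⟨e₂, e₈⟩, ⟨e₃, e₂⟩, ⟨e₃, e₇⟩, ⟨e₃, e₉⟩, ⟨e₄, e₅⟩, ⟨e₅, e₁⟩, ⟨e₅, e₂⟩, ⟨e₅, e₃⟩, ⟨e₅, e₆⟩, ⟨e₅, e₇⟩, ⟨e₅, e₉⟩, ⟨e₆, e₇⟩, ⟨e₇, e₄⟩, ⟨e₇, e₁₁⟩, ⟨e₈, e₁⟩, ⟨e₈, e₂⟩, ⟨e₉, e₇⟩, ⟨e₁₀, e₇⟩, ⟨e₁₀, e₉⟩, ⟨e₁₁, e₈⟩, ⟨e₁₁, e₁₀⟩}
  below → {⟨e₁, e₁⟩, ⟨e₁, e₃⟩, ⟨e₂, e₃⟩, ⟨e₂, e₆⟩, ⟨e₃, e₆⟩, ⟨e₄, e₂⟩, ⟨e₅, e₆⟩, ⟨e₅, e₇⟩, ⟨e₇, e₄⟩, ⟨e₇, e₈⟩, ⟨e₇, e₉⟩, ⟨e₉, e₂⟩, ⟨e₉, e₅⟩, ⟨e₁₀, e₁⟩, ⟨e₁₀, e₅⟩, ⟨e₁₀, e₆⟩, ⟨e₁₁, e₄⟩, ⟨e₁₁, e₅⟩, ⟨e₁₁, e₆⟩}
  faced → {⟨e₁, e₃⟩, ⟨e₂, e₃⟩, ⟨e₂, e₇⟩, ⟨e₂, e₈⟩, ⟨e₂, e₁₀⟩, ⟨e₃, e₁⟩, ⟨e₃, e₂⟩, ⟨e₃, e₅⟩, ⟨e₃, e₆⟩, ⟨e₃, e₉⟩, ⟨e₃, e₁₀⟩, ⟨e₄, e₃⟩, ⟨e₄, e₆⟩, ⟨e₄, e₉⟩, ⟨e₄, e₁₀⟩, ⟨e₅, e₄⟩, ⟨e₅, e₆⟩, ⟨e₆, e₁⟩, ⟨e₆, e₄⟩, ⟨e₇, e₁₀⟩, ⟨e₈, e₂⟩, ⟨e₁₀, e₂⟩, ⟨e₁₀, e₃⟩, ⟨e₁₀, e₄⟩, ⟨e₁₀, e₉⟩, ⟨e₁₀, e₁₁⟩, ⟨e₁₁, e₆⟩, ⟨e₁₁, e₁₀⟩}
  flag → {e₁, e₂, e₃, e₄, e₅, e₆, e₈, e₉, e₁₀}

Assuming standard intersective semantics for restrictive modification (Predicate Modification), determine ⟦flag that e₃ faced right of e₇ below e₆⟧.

⟦that e₃ faced⟧ = {x : ⟨e₃, x⟩ ∈ ⟦faced⟧} = {e₁, e₂, e₅, e₆, e₉, e₁₀}
⟦right of e₇⟧ = {x : ⟨x, e₇⟩ ∈ ⟦right of⟧} = {e₂, e₃, e₅, e₆, e₉, e₁₀}
⟦below e₆⟧ = {x : ⟨x, e₆⟩ ∈ ⟦below⟧} = {e₂, e₃, e₅, e₁₀, e₁₁}
⟦flag⟧ = {e₁, e₂, e₃, e₄, e₅, e₆, e₈, e₉, e₁₀}
… ∩ ⟦that e₃ faced⟧ = {e₁, e₂, e₃, e₄, e₅, e₆, e₈, e₉, e₁₀} ∩ {e₁, e₂, e₅, e₆, e₉, e₁₀} = {e₁, e₂, e₅, e₆, e₉, e₁₀}
… ∩ ⟦right of e₇⟧ = {e₁, e₂, e₅, e₆, e₉, e₁₀} ∩ {e₂, e₃, e₅, e₆, e₉, e₁₀} = {e₂, e₅, e₆, e₉, e₁₀}
… ∩ ⟦below e₆⟧ = {e₂, e₅, e₆, e₉, e₁₀} ∩ {e₂, e₃, e₅, e₁₀, e₁₁} = {e₂, e₅, e₁₀}
So ⟦flag that e₃ faced right of e₇ below e₆⟧ = {e₂, e₅, e₁₀}.

{e₂, e₅, e₁₀}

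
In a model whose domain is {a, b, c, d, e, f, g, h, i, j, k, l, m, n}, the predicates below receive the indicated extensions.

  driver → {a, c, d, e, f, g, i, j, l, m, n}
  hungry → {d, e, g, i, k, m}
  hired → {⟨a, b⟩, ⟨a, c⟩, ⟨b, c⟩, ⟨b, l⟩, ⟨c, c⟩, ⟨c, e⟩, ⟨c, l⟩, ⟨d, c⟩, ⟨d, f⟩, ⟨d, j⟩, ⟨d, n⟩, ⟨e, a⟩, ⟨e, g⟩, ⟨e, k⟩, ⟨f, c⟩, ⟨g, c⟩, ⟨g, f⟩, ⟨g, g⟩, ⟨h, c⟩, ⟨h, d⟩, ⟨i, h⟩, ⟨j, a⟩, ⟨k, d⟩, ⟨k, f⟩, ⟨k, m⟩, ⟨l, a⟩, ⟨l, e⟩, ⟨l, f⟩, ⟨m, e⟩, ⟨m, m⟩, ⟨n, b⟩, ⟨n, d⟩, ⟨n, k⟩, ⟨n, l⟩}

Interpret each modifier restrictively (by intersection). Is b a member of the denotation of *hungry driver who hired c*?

⟦who hired c⟧ = {x : ⟨x, c⟩ ∈ ⟦hired⟧} = {a, b, c, d, f, g, h}
⟦driver⟧ = {a, c, d, e, f, g, i, j, l, m, n}
… ∩ ⟦who hired c⟧ = {a, c, d, e, f, g, i, j, l, m, n} ∩ {a, b, c, d, f, g, h} = {a, c, d, f, g}
… ∩ ⟦hungry⟧ = {a, c, d, f, g} ∩ {d, e, g, i, k, m} = {d, g}
⟦hungry driver who hired c⟧ = {d, g}; b ∉ this set.

no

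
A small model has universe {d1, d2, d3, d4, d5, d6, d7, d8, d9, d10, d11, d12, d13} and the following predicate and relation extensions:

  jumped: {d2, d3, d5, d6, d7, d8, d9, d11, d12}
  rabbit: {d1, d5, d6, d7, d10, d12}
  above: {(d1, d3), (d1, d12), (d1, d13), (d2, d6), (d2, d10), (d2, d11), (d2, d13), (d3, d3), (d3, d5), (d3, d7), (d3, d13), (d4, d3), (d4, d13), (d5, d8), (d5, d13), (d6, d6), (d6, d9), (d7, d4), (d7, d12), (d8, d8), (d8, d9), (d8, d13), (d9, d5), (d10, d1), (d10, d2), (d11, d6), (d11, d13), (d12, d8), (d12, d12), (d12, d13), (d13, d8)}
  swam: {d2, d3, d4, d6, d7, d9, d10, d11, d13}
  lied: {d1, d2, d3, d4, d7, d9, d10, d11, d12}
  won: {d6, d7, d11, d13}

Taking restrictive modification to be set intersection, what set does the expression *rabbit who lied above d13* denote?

⟦who lied⟧ = ⟦lied⟧ = {d1, d2, d3, d4, d7, d9, d10, d11, d12}
⟦above d13⟧ = {x : ⟨x, d13⟩ ∈ ⟦above⟧} = {d1, d2, d3, d4, d5, d8, d11, d12}
⟦rabbit⟧ = {d1, d5, d6, d7, d10, d12}
… ∩ ⟦who lied⟧ = {d1, d5, d6, d7, d10, d12} ∩ {d1, d2, d3, d4, d7, d9, d10, d11, d12} = {d1, d7, d10, d12}
… ∩ ⟦above d13⟧ = {d1, d7, d10, d12} ∩ {d1, d2, d3, d4, d5, d8, d11, d12} = {d1, d12}
So ⟦rabbit who lied above d13⟧ = {d1, d12}.

{d1, d12}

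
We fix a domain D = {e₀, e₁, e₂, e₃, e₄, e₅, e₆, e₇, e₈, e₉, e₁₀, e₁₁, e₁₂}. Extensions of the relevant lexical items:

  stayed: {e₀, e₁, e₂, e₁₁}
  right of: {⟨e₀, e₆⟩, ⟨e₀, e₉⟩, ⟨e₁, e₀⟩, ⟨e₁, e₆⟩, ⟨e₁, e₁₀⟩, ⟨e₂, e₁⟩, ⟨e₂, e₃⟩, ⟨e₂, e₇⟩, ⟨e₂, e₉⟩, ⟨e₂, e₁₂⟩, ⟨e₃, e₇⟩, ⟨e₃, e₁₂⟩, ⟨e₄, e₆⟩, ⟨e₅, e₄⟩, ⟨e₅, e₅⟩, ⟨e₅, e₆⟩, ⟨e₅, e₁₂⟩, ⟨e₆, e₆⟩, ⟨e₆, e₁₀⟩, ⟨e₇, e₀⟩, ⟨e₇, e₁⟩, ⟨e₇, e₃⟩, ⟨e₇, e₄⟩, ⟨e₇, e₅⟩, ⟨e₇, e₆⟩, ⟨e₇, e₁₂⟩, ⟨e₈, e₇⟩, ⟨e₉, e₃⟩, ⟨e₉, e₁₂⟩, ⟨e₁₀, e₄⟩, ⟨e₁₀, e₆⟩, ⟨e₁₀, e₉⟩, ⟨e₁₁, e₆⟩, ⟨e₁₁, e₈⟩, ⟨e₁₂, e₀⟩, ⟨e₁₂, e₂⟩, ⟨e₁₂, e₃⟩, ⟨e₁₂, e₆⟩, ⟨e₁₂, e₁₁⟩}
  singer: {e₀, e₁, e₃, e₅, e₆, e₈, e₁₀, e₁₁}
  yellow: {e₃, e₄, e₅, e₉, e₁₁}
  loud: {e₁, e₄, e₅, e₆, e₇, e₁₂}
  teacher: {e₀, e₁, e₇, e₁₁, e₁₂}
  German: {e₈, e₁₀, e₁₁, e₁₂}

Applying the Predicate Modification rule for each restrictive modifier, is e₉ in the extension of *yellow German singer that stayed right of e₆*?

⟦that stayed⟧ = ⟦stayed⟧ = {e₀, e₁, e₂, e₁₁}
⟦right of e₆⟧ = {x : ⟨x, e₆⟩ ∈ ⟦right of⟧} = {e₀, e₁, e₄, e₅, e₆, e₇, e₁₀, e₁₁, e₁₂}
⟦singer⟧ = {e₀, e₁, e₃, e₅, e₆, e₈, e₁₀, e₁₁}
… ∩ ⟦that stayed⟧ = {e₀, e₁, e₃, e₅, e₆, e₈, e₁₀, e₁₁} ∩ {e₀, e₁, e₂, e₁₁} = {e₀, e₁, e₁₁}
… ∩ ⟦right of e₆⟧ = {e₀, e₁, e₁₁} ∩ {e₀, e₁, e₄, e₅, e₆, e₇, e₁₀, e₁₁, e₁₂} = {e₀, e₁, e₁₁}
… ∩ ⟦yellow⟧ = {e₀, e₁, e₁₁} ∩ {e₃, e₄, e₅, e₉, e₁₁} = {e₁₁}
… ∩ ⟦German⟧ = {e₁₁} ∩ {e₈, e₁₀, e₁₁, e₁₂} = {e₁₁}
⟦yellow German singer that stayed right of e₆⟧ = {e₁₁}; e₉ ∉ this set.

no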